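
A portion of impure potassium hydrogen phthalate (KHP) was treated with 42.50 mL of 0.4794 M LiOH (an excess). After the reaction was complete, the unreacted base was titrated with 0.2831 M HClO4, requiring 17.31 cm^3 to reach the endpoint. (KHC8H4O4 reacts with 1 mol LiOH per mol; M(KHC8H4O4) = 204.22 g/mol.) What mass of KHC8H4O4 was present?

Total n(LiOH) added = 0.4794 x 0.04250 = 0.02037 mol.
n(HClO4) used = 0.2831 x 0.01731 = 0.004900 mol, which equals the excess n(LiOH).
So n(LiOH) consumed by the sample = 0.02037 - 0.004900 = 0.01547 mol.
n(KHC8H4O4) = 0.01547 / 1 = 0.01547 mol.
mass = 0.01547 mol x 204.22 g/mol = 3.16 g.

3.16 g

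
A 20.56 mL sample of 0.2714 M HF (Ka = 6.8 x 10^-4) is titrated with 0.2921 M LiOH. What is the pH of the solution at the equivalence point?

8.16

n(HF) = 0.2714 x 0.02056 = 0.005580 mol; V(LiOH) at equivalence = 0.005580/0.2921 = 0.01910 L.
At equivalence all the acid is converted to F-; total volume = 0.02056 + 0.01910 = 0.03966 L, so [F-] = 0.005580/0.03966 = 0.1407 M.
Kb = Kw/Ka = 1.0e-14 / 6.8 x 10^-4 = 1.47e-11.
[OH^-] = sqrt(Kb x [F-]) = sqrt(1.47e-11 x 0.1407) = 1.44e-6 M.
pOH = 5.84, so pH = 14.00 - 5.84 = 8.16.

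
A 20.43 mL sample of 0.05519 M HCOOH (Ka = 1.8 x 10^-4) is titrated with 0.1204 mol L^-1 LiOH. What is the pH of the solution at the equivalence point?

8.16

n(HCOOH) = 0.05519 x 0.02043 = 0.001128 mol; V(LiOH) at equivalence = 0.001128/0.1204 = 0.009365 L.
At equivalence all the acid is converted to HCOO-; total volume = 0.02043 + 0.009365 = 0.02979 L, so [HCOO-] = 0.001128/0.02979 = 0.03784 M.
Kb = Kw/Ka = 1.0e-14 / 1.8 x 10^-4 = 5.56e-11.
[OH^-] = sqrt(Kb x [HCOO-]) = sqrt(5.56e-11 x 0.03784) = 1.45e-6 M.
pOH = 5.84, so pH = 14.00 - 5.84 = 8.16.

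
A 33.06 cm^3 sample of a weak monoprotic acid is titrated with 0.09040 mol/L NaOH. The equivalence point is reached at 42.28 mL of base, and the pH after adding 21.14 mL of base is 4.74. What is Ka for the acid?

21.14 mL is half of the equivalence volume, so this is the half-equivalence point where [HA] = [A^-].
At half-equivalence pH = pKa, so pKa = 4.74.
Ka = 10^(-4.74) = 1.8 x 10^-5.

1.8 x 10^-5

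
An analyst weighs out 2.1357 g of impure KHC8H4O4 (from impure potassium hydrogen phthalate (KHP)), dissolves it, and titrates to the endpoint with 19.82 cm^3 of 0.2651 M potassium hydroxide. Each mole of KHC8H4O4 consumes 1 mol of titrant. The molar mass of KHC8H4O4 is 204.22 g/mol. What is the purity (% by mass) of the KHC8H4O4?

n(KOH) = 0.2651 x 0.01982 = 0.005254 mol.
n(KHC8H4O4) = 0.005254 / 1 = 0.005254 mol.
mass of KHC8H4O4 = 0.005254 x 204.22 = 1.073 g.
% purity = 1.073 / 2.1357 x 100 = 50.2%.

50.2%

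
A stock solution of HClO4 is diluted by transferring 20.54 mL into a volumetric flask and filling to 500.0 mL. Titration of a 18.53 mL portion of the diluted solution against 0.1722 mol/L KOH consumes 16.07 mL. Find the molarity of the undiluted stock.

3.64 M

n(KOH) = 0.1722 x 0.01607 = 0.002767 mol.
n(HClO4) in the aliquot = 0.002767 mol.
[diluted HClO4] = 0.002767 / 0.01853 = 0.1493 M.
Dilution factor = 500.0/20.54 = 24.34, so [stock] = 0.1493 x 24.34 = 3.64 M.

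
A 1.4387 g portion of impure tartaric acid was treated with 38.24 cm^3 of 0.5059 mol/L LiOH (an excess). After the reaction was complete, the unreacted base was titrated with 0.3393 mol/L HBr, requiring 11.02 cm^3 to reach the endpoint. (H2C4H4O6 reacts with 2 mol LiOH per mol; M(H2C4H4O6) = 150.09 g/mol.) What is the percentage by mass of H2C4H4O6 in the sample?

81.4%

Total n(LiOH) added = 0.5059 x 0.03824 = 0.01935 mol.
n(HBr) used = 0.3393 x 0.01102 = 0.003739 mol, which equals the excess n(LiOH).
So n(LiOH) consumed by the sample = 0.01935 - 0.003739 = 0.01561 mol.
n(H2C4H4O6) = 0.01561 / 2 = 0.007803 mol.
mass H2C4H4O6 = 0.007803 x 150.09 = 1.171 g, so %H2C4H4O6 = 1.171/1.4387 x 100 = 81.4%.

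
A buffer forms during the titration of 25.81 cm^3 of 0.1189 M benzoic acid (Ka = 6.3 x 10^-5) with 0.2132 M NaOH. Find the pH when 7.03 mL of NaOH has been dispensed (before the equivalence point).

4.18

Initial n(C6H5COOH) = 0.1189 x 0.02581 = 0.003069 mol.
n(NaOH) added = 0.2132 x 0.007030 = 0.001499 mol, converting that many moles of C6H5COOH to C6H5COO-.
Remaining n(C6H5COOH) = 0.001570 mol; n(C6H5COO-) = 0.001499 mol.
By Henderson-Hasselbalch, pH = pKa + log([A^-]/[HA]) = 4.20 + log(0.001499/0.001570) = 4.20 + (-0.02) = 4.18.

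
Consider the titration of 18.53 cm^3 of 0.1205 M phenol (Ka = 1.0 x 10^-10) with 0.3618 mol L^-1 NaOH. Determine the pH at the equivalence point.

n(C6H5OH) = 0.1205 x 0.01853 = 0.002233 mol; V(NaOH) at equivalence = 0.002233/0.3618 = 0.006172 L.
At equivalence all the acid is converted to C6H5O-; total volume = 0.01853 + 0.006172 = 0.02470 L, so [C6H5O-] = 0.002233/0.02470 = 0.09039 M.
Kb = Kw/Ka = 1.0e-14 / 1.0 x 10^-10 = 0.000100.
[OH^-] = sqrt(Kb x [C6H5O-]) = sqrt(0.000100 x 0.09039) = 0.00301 M.
pOH = 2.52, so pH = 14.00 - 2.52 = 11.48.

11.48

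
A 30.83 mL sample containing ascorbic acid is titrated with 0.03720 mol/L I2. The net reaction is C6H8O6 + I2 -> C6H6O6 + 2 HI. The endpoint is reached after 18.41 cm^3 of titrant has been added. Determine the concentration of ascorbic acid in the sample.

0.0222 M

n(I2) = 0.03720 x 0.01841 = 0.0006849 mol.
From the balanced equation, 1 mol I2 reacts with 1 mol ascorbic acid, so n(ascorbic acid) = 0.0006849 x 1/1 = 0.0006849 mol.
[ascorbic acid] = 0.0006849 / 0.03083 L = 0.0222 M.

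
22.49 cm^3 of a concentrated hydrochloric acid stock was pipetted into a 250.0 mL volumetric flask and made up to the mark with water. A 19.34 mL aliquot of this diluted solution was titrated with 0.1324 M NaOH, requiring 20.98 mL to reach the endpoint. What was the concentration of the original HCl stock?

n(NaOH) = 0.1324 x 0.02098 = 0.002778 mol.
n(HCl) in the aliquot = 0.002778 mol.
[diluted HCl] = 0.002778 / 0.01934 = 0.1436 M.
Dilution factor = 250.0/22.49 = 11.12, so [stock] = 0.1436 x 11.12 = 1.60 M.

1.60 M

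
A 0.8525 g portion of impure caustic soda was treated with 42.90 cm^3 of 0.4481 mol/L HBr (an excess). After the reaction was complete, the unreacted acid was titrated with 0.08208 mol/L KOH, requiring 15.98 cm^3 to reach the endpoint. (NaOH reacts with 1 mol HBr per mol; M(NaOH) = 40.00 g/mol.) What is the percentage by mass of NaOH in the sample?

Total n(HBr) added = 0.4481 x 0.04290 = 0.01922 mol.
n(KOH) used = 0.08208 x 0.01598 = 0.001312 mol, which equals the excess n(HBr).
So n(HBr) consumed by the sample = 0.01922 - 0.001312 = 0.01791 mol.
n(NaOH) = 0.01791 / 1 = 0.01791 mol.
mass NaOH = 0.01791 x 40.00 = 0.7165 g, so %NaOH = 0.7165/0.8525 x 100 = 84.0%.

84.0%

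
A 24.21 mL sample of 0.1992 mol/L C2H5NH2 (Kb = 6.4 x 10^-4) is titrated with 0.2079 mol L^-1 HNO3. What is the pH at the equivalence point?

n(C2H5NH2) = 0.1992 x 0.02421 = 0.004823 mol; V(HNO3) at equivalence = 0.004823/0.2079 = 0.02320 L.
At equivalence the base is fully converted to C2H5NH3+; total volume = 0.04741 L, so [C2H5NH3+] = 0.004823/0.04741 = 0.1017 M.
Ka(C2H5NH3+) = Kw/Kb = 1.0e-14 / 6.4 x 10^-4 = 1.56e-11.
[H^+] = sqrt(Ka x [C2H5NH3+]) = sqrt(1.56e-11 x 0.1017) = 1.26e-6 M.
pH = -log(1.26e-6) = 5.90.

5.90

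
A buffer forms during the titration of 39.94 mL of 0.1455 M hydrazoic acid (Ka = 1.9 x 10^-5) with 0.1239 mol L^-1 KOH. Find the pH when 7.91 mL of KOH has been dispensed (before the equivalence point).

4.03

Initial n(HN3) = 0.1455 x 0.03994 = 0.005811 mol.
n(KOH) added = 0.1239 x 0.007910 = 0.0009800 mol, converting that many moles of HN3 to N3-.
Remaining n(HN3) = 0.004831 mol; n(N3-) = 0.0009800 mol.
By Henderson-Hasselbalch, pH = pKa + log([A^-]/[HA]) = 4.72 + log(0.0009800/0.004831) = 4.72 + (-0.69) = 4.03.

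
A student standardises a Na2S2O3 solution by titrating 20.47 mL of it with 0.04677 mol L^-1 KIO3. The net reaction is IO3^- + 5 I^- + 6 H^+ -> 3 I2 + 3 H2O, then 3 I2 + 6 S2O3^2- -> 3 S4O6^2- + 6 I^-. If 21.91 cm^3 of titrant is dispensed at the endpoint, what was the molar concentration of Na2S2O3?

0.300 M

n(KIO3) = 0.04677 x 0.02191 = 0.001025 mol.
From the balanced equation, 1 mol KIO3 reacts with 6 mol Na2S2O3, so n(Na2S2O3) = 0.001025 x 6/1 = 0.006148 mol.
[Na2S2O3] = 0.006148 / 0.02047 L = 0.300 M.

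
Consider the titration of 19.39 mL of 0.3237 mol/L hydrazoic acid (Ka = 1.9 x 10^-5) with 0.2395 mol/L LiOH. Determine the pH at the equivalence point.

n(HN3) = 0.3237 x 0.01939 = 0.006277 mol; V(LiOH) at equivalence = 0.006277/0.2395 = 0.02621 L.
At equivalence all the acid is converted to N3-; total volume = 0.01939 + 0.02621 = 0.04560 L, so [N3-] = 0.006277/0.04560 = 0.1377 M.
Kb = Kw/Ka = 1.0e-14 / 1.9 x 10^-5 = 5.26e-10.
[OH^-] = sqrt(Kb x [N3-]) = sqrt(5.26e-10 x 0.1377) = 8.51e-6 M.
pOH = 5.07, so pH = 14.00 - 5.07 = 8.93.

8.93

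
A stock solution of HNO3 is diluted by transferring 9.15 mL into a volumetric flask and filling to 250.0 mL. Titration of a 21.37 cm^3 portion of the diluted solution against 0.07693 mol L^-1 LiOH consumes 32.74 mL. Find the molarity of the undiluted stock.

n(LiOH) = 0.07693 x 0.03274 = 0.002519 mol.
n(HNO3) in the aliquot = 0.002519 mol.
[diluted HNO3] = 0.002519 / 0.02137 = 0.1179 M.
Dilution factor = 250.0/9.150 = 27.32, so [stock] = 0.1179 x 27.32 = 3.22 M.

3.22 M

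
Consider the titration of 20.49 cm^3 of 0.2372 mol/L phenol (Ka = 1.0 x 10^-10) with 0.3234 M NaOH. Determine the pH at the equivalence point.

n(C6H5OH) = 0.2372 x 0.02049 = 0.004860 mol; V(NaOH) at equivalence = 0.004860/0.3234 = 0.01503 L.
At equivalence all the acid is converted to C6H5O-; total volume = 0.02049 + 0.01503 = 0.03552 L, so [C6H5O-] = 0.004860/0.03552 = 0.1368 M.
Kb = Kw/Ka = 1.0e-14 / 1.0 x 10^-10 = 0.000100.
[OH^-] = sqrt(Kb x [C6H5O-]) = sqrt(0.000100 x 0.1368) = 0.00370 M.
pOH = 2.43, so pH = 14.00 - 2.43 = 11.57.

11.57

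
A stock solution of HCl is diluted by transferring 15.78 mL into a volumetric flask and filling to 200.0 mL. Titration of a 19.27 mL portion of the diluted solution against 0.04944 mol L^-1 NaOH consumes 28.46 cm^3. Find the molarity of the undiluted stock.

n(NaOH) = 0.04944 x 0.02846 = 0.001407 mol.
n(HCl) in the aliquot = 0.001407 mol.
[diluted HCl] = 0.001407 / 0.01927 = 0.07302 M.
Dilution factor = 200.0/15.78 = 12.67, so [stock] = 0.07302 x 12.67 = 0.925 M.

0.925 M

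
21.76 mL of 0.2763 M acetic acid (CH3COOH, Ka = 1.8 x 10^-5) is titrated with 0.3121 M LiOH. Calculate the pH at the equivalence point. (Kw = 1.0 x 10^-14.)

n(CH3COOH) = 0.2763 x 0.02176 = 0.006012 mol; V(LiOH) at equivalence = 0.006012/0.3121 = 0.01926 L.
At equivalence all the acid is converted to CH3COO-; total volume = 0.02176 + 0.01926 = 0.04102 L, so [CH3COO-] = 0.006012/0.04102 = 0.1466 M.
Kb = Kw/Ka = 1.0e-14 / 1.8 x 10^-5 = 5.56e-10.
[OH^-] = sqrt(Kb x [CH3COO-]) = sqrt(5.56e-10 x 0.1466) = 9.02e-6 M.
pOH = 5.04, so pH = 14.00 - 5.04 = 8.96.

8.96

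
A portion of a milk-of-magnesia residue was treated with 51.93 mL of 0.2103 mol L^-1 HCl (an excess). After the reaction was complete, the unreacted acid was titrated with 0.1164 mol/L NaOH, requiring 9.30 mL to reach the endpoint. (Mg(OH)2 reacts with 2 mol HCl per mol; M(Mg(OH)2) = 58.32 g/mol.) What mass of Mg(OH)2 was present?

0.287 g

Total n(HCl) added = 0.2103 x 0.05193 = 0.01092 mol.
n(NaOH) used = 0.1164 x 0.009300 = 0.001083 mol, which equals the excess n(HCl).
So n(HCl) consumed by the sample = 0.01092 - 0.001083 = 0.009838 mol.
n(Mg(OH)2) = 0.009838 / 2 = 0.004919 mol.
mass = 0.004919 mol x 58.32 g/mol = 0.287 g.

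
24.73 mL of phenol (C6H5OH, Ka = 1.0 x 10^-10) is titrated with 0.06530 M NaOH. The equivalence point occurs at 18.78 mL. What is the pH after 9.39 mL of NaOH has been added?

10.00

9.39 mL is exactly half the equivalence volume (18.78/2), i.e. the half-equivalence point.
There, n(HA) = n(A^-), so pH = pKa = -log(1.0 x 10^-10) = 10.00.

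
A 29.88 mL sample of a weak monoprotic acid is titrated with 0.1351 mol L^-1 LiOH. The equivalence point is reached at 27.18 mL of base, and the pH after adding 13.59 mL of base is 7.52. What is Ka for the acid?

3.0 x 10^-8

13.59 mL is half of the equivalence volume, so this is the half-equivalence point where [HA] = [A^-].
At half-equivalence pH = pKa, so pKa = 7.52.
Ka = 10^(-7.52) = 3.0 x 10^-8.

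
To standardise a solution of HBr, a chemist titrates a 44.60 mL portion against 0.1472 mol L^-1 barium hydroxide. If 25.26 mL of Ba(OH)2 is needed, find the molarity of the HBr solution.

0.167 M

n(Ba(OH)2) delivered = 0.1472 x 0.02526 = 0.003718 mol.
The reaction is 2 HBr + 1 Ba(OH)2, so n(HBr) = 0.003718 x 2/1 = 0.007437 mol.
[HBr] = 0.007437 mol / 0.04460 L = 0.167 M.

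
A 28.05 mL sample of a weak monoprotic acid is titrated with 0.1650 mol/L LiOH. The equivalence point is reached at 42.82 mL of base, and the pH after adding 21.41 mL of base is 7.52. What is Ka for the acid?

21.41 mL is half of the equivalence volume, so this is the half-equivalence point where [HA] = [A^-].
At half-equivalence pH = pKa, so pKa = 7.52.
Ka = 10^(-7.52) = 3.0 x 10^-8.

3.0 x 10^-8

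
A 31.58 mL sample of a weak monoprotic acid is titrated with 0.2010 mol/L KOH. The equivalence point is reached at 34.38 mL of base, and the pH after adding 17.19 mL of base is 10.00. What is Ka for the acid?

1.0 x 10^-10

17.19 mL is half of the equivalence volume, so this is the half-equivalence point where [HA] = [A^-].
At half-equivalence pH = pKa, so pKa = 10.00.
Ka = 10^(-10.00) = 1.0 x 10^-10.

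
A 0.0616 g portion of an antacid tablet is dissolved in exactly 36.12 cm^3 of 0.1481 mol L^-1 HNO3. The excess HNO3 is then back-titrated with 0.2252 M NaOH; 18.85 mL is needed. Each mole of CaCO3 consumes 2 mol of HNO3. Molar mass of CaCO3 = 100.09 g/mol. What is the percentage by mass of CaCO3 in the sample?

89.7%

Total n(HNO3) added = 0.1481 x 0.03612 = 0.005349 mol.
n(NaOH) used = 0.2252 x 0.01885 = 0.004245 mol, which equals the excess n(HNO3).
So n(HNO3) consumed by the sample = 0.005349 - 0.004245 = 0.001104 mol.
n(CaCO3) = 0.001104 / 2 = 0.0005522 mol.
mass CaCO3 = 0.0005522 x 100.09 = 0.05527 g, so %CaCO3 = 0.05527/0.0616 x 100 = 89.7%.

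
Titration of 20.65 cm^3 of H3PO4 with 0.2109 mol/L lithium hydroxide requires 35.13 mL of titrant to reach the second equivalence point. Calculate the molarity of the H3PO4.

0.179 M

n(LiOH) = 0.2109 x 0.03513 = 0.007409 mol.
At the second equivalence point, 2 mol OH^- react per mol H3PO4, so n(H3PO4) = 0.007409 / 2 = 0.003704 mol.
[H3PO4] = 0.003704 / 0.02065 L = 0.179 M.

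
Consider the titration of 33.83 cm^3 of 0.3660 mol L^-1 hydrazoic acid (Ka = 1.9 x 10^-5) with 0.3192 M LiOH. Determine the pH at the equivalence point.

n(HN3) = 0.3660 x 0.03383 = 0.01238 mol; V(LiOH) at equivalence = 0.01238/0.3192 = 0.03879 L.
At equivalence all the acid is converted to N3-; total volume = 0.03383 + 0.03879 = 0.07262 L, so [N3-] = 0.01238/0.07262 = 0.1705 M.
Kb = Kw/Ka = 1.0e-14 / 1.9 x 10^-5 = 5.26e-10.
[OH^-] = sqrt(Kb x [N3-]) = sqrt(5.26e-10 x 0.1705) = 9.47e-6 M.
pOH = 5.02, so pH = 14.00 - 5.02 = 8.98.

8.98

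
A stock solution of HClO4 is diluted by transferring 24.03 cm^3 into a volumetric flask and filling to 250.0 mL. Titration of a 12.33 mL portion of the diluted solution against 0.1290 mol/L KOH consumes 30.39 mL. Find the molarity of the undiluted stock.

3.31 M

n(KOH) = 0.1290 x 0.03039 = 0.003920 mol.
n(HClO4) in the aliquot = 0.003920 mol.
[diluted HClO4] = 0.003920 / 0.01233 = 0.3179 M.
Dilution factor = 250.0/24.03 = 10.40, so [stock] = 0.3179 x 10.40 = 3.31 M.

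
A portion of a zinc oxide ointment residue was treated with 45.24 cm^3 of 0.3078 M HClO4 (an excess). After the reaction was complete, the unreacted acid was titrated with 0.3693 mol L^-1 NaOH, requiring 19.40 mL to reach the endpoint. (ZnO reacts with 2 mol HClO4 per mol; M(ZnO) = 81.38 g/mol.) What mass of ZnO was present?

Total n(HClO4) added = 0.3078 x 0.04524 = 0.01392 mol.
n(NaOH) used = 0.3693 x 0.01940 = 0.007164 mol, which equals the excess n(HClO4).
So n(HClO4) consumed by the sample = 0.01392 - 0.007164 = 0.006760 mol.
n(ZnO) = 0.006760 / 2 = 0.003380 mol.
mass = 0.003380 mol x 81.38 g/mol = 0.275 g.

0.275 g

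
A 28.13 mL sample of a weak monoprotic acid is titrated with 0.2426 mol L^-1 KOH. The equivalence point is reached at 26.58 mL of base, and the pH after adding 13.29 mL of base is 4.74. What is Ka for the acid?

13.29 mL is half of the equivalence volume, so this is the half-equivalence point where [HA] = [A^-].
At half-equivalence pH = pKa, so pKa = 4.74.
Ka = 10^(-4.74) = 1.8 x 10^-5.

1.8 x 10^-5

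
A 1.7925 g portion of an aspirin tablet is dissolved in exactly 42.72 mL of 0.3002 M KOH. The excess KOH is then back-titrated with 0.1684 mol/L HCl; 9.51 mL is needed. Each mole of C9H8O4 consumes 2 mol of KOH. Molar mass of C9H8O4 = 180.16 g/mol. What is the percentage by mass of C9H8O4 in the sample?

56.4%

Total n(KOH) added = 0.3002 x 0.04272 = 0.01282 mol.
n(HCl) used = 0.1684 x 0.009510 = 0.001601 mol, which equals the excess n(KOH).
So n(KOH) consumed by the sample = 0.01282 - 0.001601 = 0.01122 mol.
n(C9H8O4) = 0.01122 / 2 = 0.005612 mol.
mass C9H8O4 = 0.005612 x 180.16 = 1.011 g, so %C9H8O4 = 1.011/1.7925 x 100 = 56.4%.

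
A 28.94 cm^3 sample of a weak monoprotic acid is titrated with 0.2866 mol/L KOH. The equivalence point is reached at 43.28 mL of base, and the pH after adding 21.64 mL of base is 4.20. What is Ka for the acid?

6.3 x 10^-5

21.64 mL is half of the equivalence volume, so this is the half-equivalence point where [HA] = [A^-].
At half-equivalence pH = pKa, so pKa = 4.20.
Ka = 10^(-4.20) = 6.3 x 10^-5.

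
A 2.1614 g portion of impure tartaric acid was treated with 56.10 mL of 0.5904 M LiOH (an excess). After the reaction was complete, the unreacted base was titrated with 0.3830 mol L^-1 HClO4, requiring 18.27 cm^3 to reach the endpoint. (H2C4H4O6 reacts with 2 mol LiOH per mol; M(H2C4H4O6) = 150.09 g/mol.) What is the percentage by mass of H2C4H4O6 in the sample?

90.7%

Total n(LiOH) added = 0.5904 x 0.05610 = 0.03312 mol.
n(HClO4) used = 0.3830 x 0.01827 = 0.006997 mol, which equals the excess n(LiOH).
So n(LiOH) consumed by the sample = 0.03312 - 0.006997 = 0.02612 mol.
n(H2C4H4O6) = 0.02612 / 2 = 0.01306 mol.
mass H2C4H4O6 = 0.01306 x 150.09 = 1.960 g, so %H2C4H4O6 = 1.960/2.1614 x 100 = 90.7%.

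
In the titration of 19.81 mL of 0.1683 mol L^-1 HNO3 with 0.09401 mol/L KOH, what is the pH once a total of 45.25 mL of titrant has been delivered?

n(acid) = 0.1683 x 0.01981 = 0.003334 mol; n(KOH) added = 0.09401 x 0.04525 = 0.004254 mol.
Base is in excess by 0.004254 - 0.003334 = 0.0009199 mol in a total volume of 0.06506 L.
[OH^-] = 0.0009199/0.06506 = 0.01414 M, so pOH = 1.85 and pH = 14.00 - 1.85 = 12.15.

12.15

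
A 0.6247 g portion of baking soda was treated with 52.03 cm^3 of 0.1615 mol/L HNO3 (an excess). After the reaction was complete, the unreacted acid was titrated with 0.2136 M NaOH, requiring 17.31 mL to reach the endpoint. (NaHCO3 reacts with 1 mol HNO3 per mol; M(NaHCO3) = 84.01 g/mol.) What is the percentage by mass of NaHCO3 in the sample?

63.3%

Total n(HNO3) added = 0.1615 x 0.05203 = 0.008403 mol.
n(NaOH) used = 0.2136 x 0.01731 = 0.003697 mol, which equals the excess n(HNO3).
So n(HNO3) consumed by the sample = 0.008403 - 0.003697 = 0.004705 mol.
n(NaHCO3) = 0.004705 / 1 = 0.004705 mol.
mass NaHCO3 = 0.004705 x 84.01 = 0.3953 g, so %NaHCO3 = 0.3953/0.6247 x 100 = 63.3%.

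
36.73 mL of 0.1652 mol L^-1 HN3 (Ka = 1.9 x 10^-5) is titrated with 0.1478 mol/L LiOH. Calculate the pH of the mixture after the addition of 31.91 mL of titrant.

5.26

Initial n(HN3) = 0.1652 x 0.03673 = 0.006068 mol.
n(LiOH) added = 0.1478 x 0.03191 = 0.004716 mol, converting that many moles of HN3 to N3-.
Remaining n(HN3) = 0.001351 mol; n(N3-) = 0.004716 mol.
By Henderson-Hasselbalch, pH = pKa + log([A^-]/[HA]) = 4.72 + log(0.004716/0.001351) = 4.72 + (+0.54) = 5.26.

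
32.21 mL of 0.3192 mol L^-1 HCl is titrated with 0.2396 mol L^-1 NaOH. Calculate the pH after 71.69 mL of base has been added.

12.82

n(acid) = 0.3192 x 0.03221 = 0.01028 mol; n(NaOH) added = 0.2396 x 0.07169 = 0.01718 mol.
Base is in excess by 0.01718 - 0.01028 = 0.006895 mol in a total volume of 0.1039 L.
[OH^-] = 0.006895/0.1039 = 0.06637 M, so pOH = 1.18 and pH = 14.00 - 1.18 = 12.82.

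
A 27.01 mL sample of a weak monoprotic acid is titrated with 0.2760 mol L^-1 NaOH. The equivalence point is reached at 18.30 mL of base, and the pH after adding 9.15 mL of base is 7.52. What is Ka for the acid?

3.0 x 10^-8

9.15 mL is half of the equivalence volume, so this is the half-equivalence point where [HA] = [A^-].
At half-equivalence pH = pKa, so pKa = 7.52.
Ka = 10^(-7.52) = 3.0 x 10^-8.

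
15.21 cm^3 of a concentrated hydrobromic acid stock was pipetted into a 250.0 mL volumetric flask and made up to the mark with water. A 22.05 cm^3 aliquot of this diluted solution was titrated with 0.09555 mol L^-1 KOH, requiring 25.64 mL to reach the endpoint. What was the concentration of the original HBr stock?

1.83 M

n(KOH) = 0.09555 x 0.02564 = 0.002450 mol.
n(HBr) in the aliquot = 0.002450 mol.
[diluted HBr] = 0.002450 / 0.02205 = 0.1111 M.
Dilution factor = 250.0/15.21 = 16.44, so [stock] = 0.1111 x 16.44 = 1.83 M.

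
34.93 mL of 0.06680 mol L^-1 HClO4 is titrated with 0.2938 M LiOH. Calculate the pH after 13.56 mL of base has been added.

n(acid) = 0.06680 x 0.03493 = 0.002333 mol; n(LiOH) added = 0.2938 x 0.01356 = 0.003984 mol.
Base is in excess by 0.003984 - 0.002333 = 0.001651 mol in a total volume of 0.04849 L.
[OH^-] = 0.001651/0.04849 = 0.03404 M, so pOH = 1.47 and pH = 14.00 - 1.47 = 12.53.

12.53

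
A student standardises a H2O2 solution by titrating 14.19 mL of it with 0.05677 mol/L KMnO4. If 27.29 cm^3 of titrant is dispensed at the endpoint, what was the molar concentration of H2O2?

n(KMnO4) = 0.05677 x 0.02729 = 0.001549 mol.
From the balanced equation, 2 mol KMnO4 reacts with 5 mol H2O2, so n(H2O2) = 0.001549 x 5/2 = 0.003873 mol.
[H2O2] = 0.003873 / 0.01419 L = 0.273 M.

0.273 M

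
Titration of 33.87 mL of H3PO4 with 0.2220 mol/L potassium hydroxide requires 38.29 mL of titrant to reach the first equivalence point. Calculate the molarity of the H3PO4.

n(KOH) = 0.2220 x 0.03829 = 0.008500 mol.
At the first equivalence point, 1 mol OH^- react per mol H3PO4, so n(H3PO4) = 0.008500 / 1 = 0.008500 mol.
[H3PO4] = 0.008500 / 0.03387 L = 0.251 M.

0.251 M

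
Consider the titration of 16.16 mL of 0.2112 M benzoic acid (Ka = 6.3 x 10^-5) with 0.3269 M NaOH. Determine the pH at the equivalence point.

8.65

n(C6H5COOH) = 0.2112 x 0.01616 = 0.003413 mol; V(NaOH) at equivalence = 0.003413/0.3269 = 0.01044 L.
At equivalence all the acid is converted to C6H5COO-; total volume = 0.01616 + 0.01044 = 0.02660 L, so [C6H5COO-] = 0.003413/0.02660 = 0.1283 M.
Kb = Kw/Ka = 1.0e-14 / 6.3 x 10^-5 = 1.59e-10.
[OH^-] = sqrt(Kb x [C6H5COO-]) = sqrt(1.59e-10 x 0.1283) = 4.51e-6 M.
pOH = 5.35, so pH = 14.00 - 5.35 = 8.65.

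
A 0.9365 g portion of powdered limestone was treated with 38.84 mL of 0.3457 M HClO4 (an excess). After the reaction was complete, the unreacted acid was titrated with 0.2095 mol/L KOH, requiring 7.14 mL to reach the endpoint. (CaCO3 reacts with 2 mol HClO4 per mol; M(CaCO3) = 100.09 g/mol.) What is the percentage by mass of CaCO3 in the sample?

Total n(HClO4) added = 0.3457 x 0.03884 = 0.01343 mol.
n(KOH) used = 0.2095 x 0.007140 = 0.001496 mol, which equals the excess n(HClO4).
So n(HClO4) consumed by the sample = 0.01343 - 0.001496 = 0.01193 mol.
n(CaCO3) = 0.01193 / 2 = 0.005966 mol.
mass CaCO3 = 0.005966 x 100.09 = 0.5971 g, so %CaCO3 = 0.5971/0.9365 x 100 = 63.8%.

63.8%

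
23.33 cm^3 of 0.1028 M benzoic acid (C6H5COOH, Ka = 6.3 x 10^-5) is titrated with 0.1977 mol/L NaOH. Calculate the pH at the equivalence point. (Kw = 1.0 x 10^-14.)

n(C6H5COOH) = 0.1028 x 0.02333 = 0.002398 mol; V(NaOH) at equivalence = 0.002398/0.1977 = 0.01213 L.
At equivalence all the acid is converted to C6H5COO-; total volume = 0.02333 + 0.01213 = 0.03546 L, so [C6H5COO-] = 0.002398/0.03546 = 0.06763 M.
Kb = Kw/Ka = 1.0e-14 / 6.3 x 10^-5 = 1.59e-10.
[OH^-] = sqrt(Kb x [C6H5COO-]) = sqrt(1.59e-10 x 0.06763) = 3.28e-6 M.
pOH = 5.48, so pH = 14.00 - 5.48 = 8.52.

8.52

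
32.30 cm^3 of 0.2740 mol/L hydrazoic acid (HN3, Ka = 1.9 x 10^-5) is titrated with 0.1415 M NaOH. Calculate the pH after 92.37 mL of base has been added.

n(acid) = 0.2740 x 0.03230 = 0.008850 mol; n(NaOH) added = 0.1415 x 0.09237 = 0.01307 mol.
Base is in excess by 0.01307 - 0.008850 = 0.004220 mol in a total volume of 0.1247 L.
[OH^-] = 0.004220/0.1247 = 0.03385 M, so pOH = 1.47 and pH = 14.00 - 1.47 = 12.53.

12.53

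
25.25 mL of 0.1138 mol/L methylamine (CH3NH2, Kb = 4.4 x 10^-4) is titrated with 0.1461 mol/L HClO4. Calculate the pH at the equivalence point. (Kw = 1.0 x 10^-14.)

n(CH3NH2) = 0.1138 x 0.02525 = 0.002873 mol; V(HClO4) at equivalence = 0.002873/0.1461 = 0.01967 L.
At equivalence the base is fully converted to CH3NH3+; total volume = 0.04492 L, so [CH3NH3+] = 0.002873/0.04492 = 0.06397 M.
Ka(CH3NH3+) = Kw/Kb = 1.0e-14 / 4.4 x 10^-4 = 2.27e-11.
[H^+] = sqrt(Ka x [CH3NH3+]) = sqrt(2.27e-11 x 0.06397) = 1.21e-6 M.
pH = -log(1.21e-6) = 5.92.

5.92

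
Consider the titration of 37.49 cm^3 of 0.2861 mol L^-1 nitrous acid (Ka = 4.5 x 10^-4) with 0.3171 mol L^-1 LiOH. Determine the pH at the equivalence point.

8.26

n(HNO2) = 0.2861 x 0.03749 = 0.01073 mol; V(LiOH) at equivalence = 0.01073/0.3171 = 0.03382 L.
At equivalence all the acid is converted to NO2-; total volume = 0.03749 + 0.03382 = 0.07131 L, so [NO2-] = 0.01073/0.07131 = 0.1504 M.
Kb = Kw/Ka = 1.0e-14 / 4.5 x 10^-4 = 2.22e-11.
[OH^-] = sqrt(Kb x [NO2-]) = sqrt(2.22e-11 x 0.1504) = 1.83e-6 M.
pOH = 5.74, so pH = 14.00 - 5.74 = 8.26.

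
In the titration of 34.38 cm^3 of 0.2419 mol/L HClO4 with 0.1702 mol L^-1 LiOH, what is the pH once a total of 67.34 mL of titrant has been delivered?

n(acid) = 0.2419 x 0.03438 = 0.008317 mol; n(LiOH) added = 0.1702 x 0.06734 = 0.01146 mol.
Base is in excess by 0.01146 - 0.008317 = 0.003145 mol in a total volume of 0.1017 L.
[OH^-] = 0.003145/0.1017 = 0.03092 M, so pOH = 1.51 and pH = 14.00 - 1.51 = 12.49.

12.49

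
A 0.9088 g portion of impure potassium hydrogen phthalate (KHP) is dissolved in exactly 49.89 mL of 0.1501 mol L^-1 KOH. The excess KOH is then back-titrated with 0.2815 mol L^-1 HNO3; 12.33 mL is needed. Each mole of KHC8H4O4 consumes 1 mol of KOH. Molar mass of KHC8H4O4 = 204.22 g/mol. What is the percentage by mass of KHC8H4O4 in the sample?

Total n(KOH) added = 0.1501 x 0.04989 = 0.007488 mol.
n(HNO3) used = 0.2815 x 0.01233 = 0.003471 mol, which equals the excess n(KOH).
So n(KOH) consumed by the sample = 0.007488 - 0.003471 = 0.004018 mol.
n(KHC8H4O4) = 0.004018 / 1 = 0.004018 mol.
mass KHC8H4O4 = 0.004018 x 204.22 = 0.8205 g, so %KHC8H4O4 = 0.8205/0.9088 x 100 = 90.3%.

90.3%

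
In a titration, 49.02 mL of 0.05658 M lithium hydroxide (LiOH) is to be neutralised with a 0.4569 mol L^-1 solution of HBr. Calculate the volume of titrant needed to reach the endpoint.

6.07 mL

n(LiOH) = 0.05658 mol/L x 0.04902 L = 0.002774 mol.
At equivalence n(HBr) = n(LiOH) = 0.002774 mol.
V(HBr) = 0.002774 / 0.4569 = 0.006070 L = 6.07 mL.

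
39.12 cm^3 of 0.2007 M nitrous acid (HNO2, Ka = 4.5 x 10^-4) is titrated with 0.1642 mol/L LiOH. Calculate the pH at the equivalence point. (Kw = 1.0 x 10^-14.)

8.15

n(HNO2) = 0.2007 x 0.03912 = 0.007851 mol; V(LiOH) at equivalence = 0.007851/0.1642 = 0.04782 L.
At equivalence all the acid is converted to NO2-; total volume = 0.03912 + 0.04782 = 0.08694 L, so [NO2-] = 0.007851/0.08694 = 0.09031 M.
Kb = Kw/Ka = 1.0e-14 / 4.5 x 10^-4 = 2.22e-11.
[OH^-] = sqrt(Kb x [NO2-]) = sqrt(2.22e-11 x 0.09031) = 1.42e-6 M.
pOH = 5.85, so pH = 14.00 - 5.85 = 8.15.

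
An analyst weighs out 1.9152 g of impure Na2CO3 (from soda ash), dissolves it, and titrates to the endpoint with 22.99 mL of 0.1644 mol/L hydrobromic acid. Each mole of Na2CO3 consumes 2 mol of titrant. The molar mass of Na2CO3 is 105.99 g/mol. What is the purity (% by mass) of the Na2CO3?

n(HBr) = 0.1644 x 0.02299 = 0.003780 mol.
n(Na2CO3) = 0.003780 / 2 = 0.001890 mol.
mass of Na2CO3 = 0.001890 x 105.99 = 0.2003 g.
% purity = 0.2003 / 1.9152 x 100 = 10.5%.

10.5%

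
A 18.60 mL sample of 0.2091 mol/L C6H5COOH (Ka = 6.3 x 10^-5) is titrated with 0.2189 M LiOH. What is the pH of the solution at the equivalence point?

8.61

n(C6H5COOH) = 0.2091 x 0.01860 = 0.003889 mol; V(LiOH) at equivalence = 0.003889/0.2189 = 0.01777 L.
At equivalence all the acid is converted to C6H5COO-; total volume = 0.01860 + 0.01777 = 0.03637 L, so [C6H5COO-] = 0.003889/0.03637 = 0.1069 M.
Kb = Kw/Ka = 1.0e-14 / 6.3 x 10^-5 = 1.59e-10.
[OH^-] = sqrt(Kb x [C6H5COO-]) = sqrt(1.59e-10 x 0.1069) = 4.12e-6 M.
pOH = 5.39, so pH = 14.00 - 5.39 = 8.61.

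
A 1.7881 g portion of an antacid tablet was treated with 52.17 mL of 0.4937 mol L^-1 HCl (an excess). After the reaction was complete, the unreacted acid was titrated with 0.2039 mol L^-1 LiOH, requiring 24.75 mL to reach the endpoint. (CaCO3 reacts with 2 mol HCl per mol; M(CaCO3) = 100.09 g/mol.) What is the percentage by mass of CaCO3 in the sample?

58.0%

Total n(HCl) added = 0.4937 x 0.05217 = 0.02576 mol.
n(LiOH) used = 0.2039 x 0.02475 = 0.005047 mol, which equals the excess n(HCl).
So n(HCl) consumed by the sample = 0.02576 - 0.005047 = 0.02071 mol.
n(CaCO3) = 0.02071 / 2 = 0.01035 mol.
mass CaCO3 = 0.01035 x 100.09 = 1.036 g, so %CaCO3 = 1.036/1.7881 x 100 = 58.0%.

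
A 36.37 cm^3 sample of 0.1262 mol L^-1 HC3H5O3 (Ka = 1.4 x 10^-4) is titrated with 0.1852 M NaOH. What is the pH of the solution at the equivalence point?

n(HC3H5O3) = 0.1262 x 0.03637 = 0.004590 mol; V(NaOH) at equivalence = 0.004590/0.1852 = 0.02478 L.
At equivalence all the acid is converted to C3H5O3-; total volume = 0.03637 + 0.02478 = 0.06115 L, so [C3H5O3-] = 0.004590/0.06115 = 0.07506 M.
Kb = Kw/Ka = 1.0e-14 / 1.4 x 10^-4 = 7.14e-11.
[OH^-] = sqrt(Kb x [C3H5O3-]) = sqrt(7.14e-11 x 0.07506) = 2.32e-6 M.
pOH = 5.64, so pH = 14.00 - 5.64 = 8.36.

8.36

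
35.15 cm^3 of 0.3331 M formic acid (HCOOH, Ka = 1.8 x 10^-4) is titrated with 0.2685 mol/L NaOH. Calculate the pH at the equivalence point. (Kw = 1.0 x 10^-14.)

n(HCOOH) = 0.3331 x 0.03515 = 0.01171 mol; V(NaOH) at equivalence = 0.01171/0.2685 = 0.04361 L.
At equivalence all the acid is converted to HCOO-; total volume = 0.03515 + 0.04361 = 0.07876 L, so [HCOO-] = 0.01171/0.07876 = 0.1487 M.
Kb = Kw/Ka = 1.0e-14 / 1.8 x 10^-4 = 5.56e-11.
[OH^-] = sqrt(Kb x [HCOO-]) = sqrt(5.56e-11 x 0.1487) = 2.87e-6 M.
pOH = 5.54, so pH = 14.00 - 5.54 = 8.46.

8.46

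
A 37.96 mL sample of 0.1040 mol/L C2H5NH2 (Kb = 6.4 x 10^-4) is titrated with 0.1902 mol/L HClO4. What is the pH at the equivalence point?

n(C2H5NH2) = 0.1040 x 0.03796 = 0.003948 mol; V(HClO4) at equivalence = 0.003948/0.1902 = 0.02076 L.
At equivalence the base is fully converted to C2H5NH3+; total volume = 0.05872 L, so [C2H5NH3+] = 0.003948/0.05872 = 0.06724 M.
Ka(C2H5NH3+) = Kw/Kb = 1.0e-14 / 6.4 x 10^-4 = 1.56e-11.
[H^+] = sqrt(Ka x [C2H5NH3+]) = sqrt(1.56e-11 x 0.06724) = 1.02e-6 M.
pH = -log(1.02e-6) = 5.99.

5.99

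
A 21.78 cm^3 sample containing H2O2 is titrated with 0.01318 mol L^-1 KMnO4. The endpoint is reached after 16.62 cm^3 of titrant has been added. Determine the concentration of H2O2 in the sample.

0.0251 M

n(KMnO4) = 0.01318 x 0.01662 = 0.0002191 mol.
From the balanced equation, 2 mol KMnO4 reacts with 5 mol H2O2, so n(H2O2) = 0.0002191 x 5/2 = 0.0005476 mol.
[H2O2] = 0.0005476 / 0.02178 L = 0.0251 M.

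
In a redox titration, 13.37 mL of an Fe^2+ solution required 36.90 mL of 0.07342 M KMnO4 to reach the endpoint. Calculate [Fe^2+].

n(KMnO4) = 0.07342 x 0.03690 = 0.002709 mol.
From the balanced equation, 1 mol KMnO4 reacts with 5 mol Fe^2+, so n(Fe^2+) = 0.002709 x 5/1 = 0.01355 mol.
[Fe^2+] = 0.01355 / 0.01337 L = 1.01 M.

1.01 M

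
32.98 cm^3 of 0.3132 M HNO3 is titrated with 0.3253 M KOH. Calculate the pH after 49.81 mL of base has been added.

n(acid) = 0.3132 x 0.03298 = 0.01033 mol; n(KOH) added = 0.3253 x 0.04981 = 0.01620 mol.
Base is in excess by 0.01620 - 0.01033 = 0.005874 mol in a total volume of 0.08279 L.
[OH^-] = 0.005874/0.08279 = 0.07095 M, so pOH = 1.15 and pH = 14.00 - 1.15 = 12.85.

12.85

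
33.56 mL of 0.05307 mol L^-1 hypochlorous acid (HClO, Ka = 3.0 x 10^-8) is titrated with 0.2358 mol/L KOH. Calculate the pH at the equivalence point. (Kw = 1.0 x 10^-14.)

n(HClO) = 0.05307 x 0.03356 = 0.001781 mol; V(KOH) at equivalence = 0.001781/0.2358 = 0.007553 L.
At equivalence all the acid is converted to ClO-; total volume = 0.03356 + 0.007553 = 0.04111 L, so [ClO-] = 0.001781/0.04111 = 0.04332 M.
Kb = Kw/Ka = 1.0e-14 / 3.0 x 10^-8 = 3.33e-7.
[OH^-] = sqrt(Kb x [ClO-]) = sqrt(3.33e-7 x 0.04332) = 0.000120 M.
pOH = 3.92, so pH = 14.00 - 3.92 = 10.08.

10.08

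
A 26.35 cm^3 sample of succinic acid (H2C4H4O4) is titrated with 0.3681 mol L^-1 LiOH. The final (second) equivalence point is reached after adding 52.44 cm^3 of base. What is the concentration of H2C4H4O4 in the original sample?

n(LiOH) = 0.3681 x 0.05244 = 0.01930 mol.
At the final (second) equivalence point, 2 mol OH^- react per mol H2C4H4O4, so n(H2C4H4O4) = 0.01930 / 2 = 0.009652 mol.
[H2C4H4O4] = 0.009652 / 0.02635 L = 0.366 M.

0.366 M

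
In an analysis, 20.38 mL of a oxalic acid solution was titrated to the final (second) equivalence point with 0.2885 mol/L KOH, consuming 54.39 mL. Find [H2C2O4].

0.385 M

n(KOH) = 0.2885 x 0.05439 = 0.01569 mol.
At the final (second) equivalence point, 2 mol OH^- react per mol H2C2O4, so n(H2C2O4) = 0.01569 / 2 = 0.007846 mol.
[H2C2O4] = 0.007846 / 0.02038 L = 0.385 M.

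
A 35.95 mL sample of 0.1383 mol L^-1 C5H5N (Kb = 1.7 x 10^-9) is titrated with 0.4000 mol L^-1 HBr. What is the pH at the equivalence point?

n(C5H5N) = 0.1383 x 0.03595 = 0.004972 mol; V(HBr) at equivalence = 0.004972/0.4000 = 0.01243 L.
At equivalence the base is fully converted to C5H5NH+; total volume = 0.04838 L, so [C5H5NH+] = 0.004972/0.04838 = 0.1028 M.
Ka(C5H5NH+) = Kw/Kb = 1.0e-14 / 1.7 x 10^-9 = 5.88e-6.
[H^+] = sqrt(Ka x [C5H5NH+]) = sqrt(5.88e-6 x 0.1028) = 0.000778 M.
pH = -log(0.000778) = 3.11.

3.11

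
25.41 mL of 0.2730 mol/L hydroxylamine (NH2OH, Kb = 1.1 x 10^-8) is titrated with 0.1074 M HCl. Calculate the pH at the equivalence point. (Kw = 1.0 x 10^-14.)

3.58

n(NH2OH) = 0.2730 x 0.02541 = 0.006937 mol; V(HCl) at equivalence = 0.006937/0.1074 = 0.06459 L.
At equivalence the base is fully converted to NH3OH+; total volume = 0.09000 L, so [NH3OH+] = 0.006937/0.09000 = 0.07708 M.
Ka(NH3OH+) = Kw/Kb = 1.0e-14 / 1.1 x 10^-8 = 9.09e-7.
[H^+] = sqrt(Ka x [NH3OH+]) = sqrt(9.09e-7 x 0.07708) = 0.000265 M.
pH = -log(0.000265) = 3.58.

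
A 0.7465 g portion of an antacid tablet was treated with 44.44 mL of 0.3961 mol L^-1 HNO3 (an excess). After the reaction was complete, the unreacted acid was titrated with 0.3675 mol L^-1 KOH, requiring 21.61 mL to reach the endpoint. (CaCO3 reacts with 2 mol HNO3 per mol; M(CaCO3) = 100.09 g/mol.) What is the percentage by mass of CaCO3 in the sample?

64.8%

Total n(HNO3) added = 0.3961 x 0.04444 = 0.01760 mol.
n(KOH) used = 0.3675 x 0.02161 = 0.007942 mol, which equals the excess n(HNO3).
So n(HNO3) consumed by the sample = 0.01760 - 0.007942 = 0.009661 mol.
n(CaCO3) = 0.009661 / 2 = 0.004831 mol.
mass CaCO3 = 0.004831 x 100.09 = 0.4835 g, so %CaCO3 = 0.4835/0.7465 x 100 = 64.8%.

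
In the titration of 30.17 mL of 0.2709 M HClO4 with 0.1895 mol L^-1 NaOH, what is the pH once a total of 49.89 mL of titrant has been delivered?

12.20

n(acid) = 0.2709 x 0.03017 = 0.008173 mol; n(NaOH) added = 0.1895 x 0.04989 = 0.009454 mol.
Base is in excess by 0.009454 - 0.008173 = 0.001281 mol in a total volume of 0.08006 L.
[OH^-] = 0.001281/0.08006 = 0.01600 M, so pOH = 1.80 and pH = 14.00 - 1.80 = 12.20.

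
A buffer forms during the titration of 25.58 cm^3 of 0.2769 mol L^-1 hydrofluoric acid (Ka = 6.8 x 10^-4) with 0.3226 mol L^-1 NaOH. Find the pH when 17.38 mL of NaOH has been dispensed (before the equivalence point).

Initial n(HF) = 0.2769 x 0.02558 = 0.007083 mol.
n(NaOH) added = 0.3226 x 0.01738 = 0.005607 mol, converting that many moles of HF to F-.
Remaining n(HF) = 0.001476 mol; n(F-) = 0.005607 mol.
By Henderson-Hasselbalch, pH = pKa + log([A^-]/[HA]) = 3.17 + log(0.005607/0.001476) = 3.17 + (+0.58) = 3.75.

3.75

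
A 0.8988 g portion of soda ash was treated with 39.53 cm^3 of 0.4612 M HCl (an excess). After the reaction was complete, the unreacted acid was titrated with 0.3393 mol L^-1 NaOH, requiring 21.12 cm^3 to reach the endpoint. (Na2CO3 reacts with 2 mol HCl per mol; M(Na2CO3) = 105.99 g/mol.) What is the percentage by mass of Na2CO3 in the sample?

Total n(HCl) added = 0.4612 x 0.03953 = 0.01823 mol.
n(NaOH) used = 0.3393 x 0.02112 = 0.007166 mol, which equals the excess n(HCl).
So n(HCl) consumed by the sample = 0.01823 - 0.007166 = 0.01107 mol.
n(Na2CO3) = 0.01107 / 2 = 0.005533 mol.
mass Na2CO3 = 0.005533 x 105.99 = 0.5864 g, so %Na2CO3 = 0.5864/0.8988 x 100 = 65.2%.

65.2%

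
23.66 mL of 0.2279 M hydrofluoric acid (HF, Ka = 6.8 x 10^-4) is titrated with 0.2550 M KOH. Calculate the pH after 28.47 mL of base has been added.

n(acid) = 0.2279 x 0.02366 = 0.005392 mol; n(KOH) added = 0.2550 x 0.02847 = 0.007260 mol.
Base is in excess by 0.007260 - 0.005392 = 0.001868 mol in a total volume of 0.05213 L.
[OH^-] = 0.001868/0.05213 = 0.03583 M, so pOH = 1.45 and pH = 14.00 - 1.45 = 12.55.

12.55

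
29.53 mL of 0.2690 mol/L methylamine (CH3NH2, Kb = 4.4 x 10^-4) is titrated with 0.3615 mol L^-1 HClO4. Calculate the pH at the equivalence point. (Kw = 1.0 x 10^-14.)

n(CH3NH2) = 0.2690 x 0.02953 = 0.007944 mol; V(HClO4) at equivalence = 0.007944/0.3615 = 0.02197 L.
At equivalence the base is fully converted to CH3NH3+; total volume = 0.05150 L, so [CH3NH3+] = 0.007944/0.05150 = 0.1542 M.
Ka(CH3NH3+) = Kw/Kb = 1.0e-14 / 4.4 x 10^-4 = 2.27e-11.
[H^+] = sqrt(Ka x [CH3NH3+]) = sqrt(2.27e-11 x 0.1542) = 1.87e-6 M.
pH = -log(1.87e-6) = 5.73.

5.73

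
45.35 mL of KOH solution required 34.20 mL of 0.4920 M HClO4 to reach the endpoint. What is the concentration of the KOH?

n(HClO4) delivered = 0.4920 x 0.03420 = 0.01683 mol.
For a 1:1 reaction, n(KOH) = 0.01683 mol.
[KOH] = 0.01683 mol / 0.04535 L = 0.371 M.

0.371 M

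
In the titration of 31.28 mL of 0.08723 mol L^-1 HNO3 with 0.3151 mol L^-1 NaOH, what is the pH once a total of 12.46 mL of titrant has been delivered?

n(acid) = 0.08723 x 0.03128 = 0.002729 mol; n(NaOH) added = 0.3151 x 0.01246 = 0.003926 mol.
Base is in excess by 0.003926 - 0.002729 = 0.001198 mol in a total volume of 0.04374 L.
[OH^-] = 0.001198/0.04374 = 0.02738 M, so pOH = 1.56 and pH = 14.00 - 1.56 = 12.44.

12.44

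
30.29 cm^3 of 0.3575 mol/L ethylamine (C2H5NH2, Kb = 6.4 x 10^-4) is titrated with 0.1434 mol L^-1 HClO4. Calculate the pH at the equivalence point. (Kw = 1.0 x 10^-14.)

5.90

n(C2H5NH2) = 0.3575 x 0.03029 = 0.01083 mol; V(HClO4) at equivalence = 0.01083/0.1434 = 0.07551 L.
At equivalence the base is fully converted to C2H5NH3+; total volume = 0.1058 L, so [C2H5NH3+] = 0.01083/0.1058 = 0.1023 M.
Ka(C2H5NH3+) = Kw/Kb = 1.0e-14 / 6.4 x 10^-4 = 1.56e-11.
[H^+] = sqrt(Ka x [C2H5NH3+]) = sqrt(1.56e-11 x 0.1023) = 1.26e-6 M.
pH = -log(1.26e-6) = 5.90.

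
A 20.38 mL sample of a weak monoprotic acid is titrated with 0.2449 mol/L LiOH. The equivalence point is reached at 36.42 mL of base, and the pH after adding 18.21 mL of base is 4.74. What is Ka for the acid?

18.21 mL is half of the equivalence volume, so this is the half-equivalence point where [HA] = [A^-].
At half-equivalence pH = pKa, so pKa = 4.74.
Ka = 10^(-4.74) = 1.8 x 10^-5.

1.8 x 10^-5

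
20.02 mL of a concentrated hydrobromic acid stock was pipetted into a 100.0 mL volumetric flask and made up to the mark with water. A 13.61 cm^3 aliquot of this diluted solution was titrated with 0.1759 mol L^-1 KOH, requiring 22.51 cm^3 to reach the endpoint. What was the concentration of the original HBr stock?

1.45 M

n(KOH) = 0.1759 x 0.02251 = 0.003960 mol.
n(HBr) in the aliquot = 0.003960 mol.
[diluted HBr] = 0.003960 / 0.01361 = 0.2909 M.
Dilution factor = 100.0/20.02 = 4.995, so [stock] = 0.2909 x 4.995 = 1.45 M.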